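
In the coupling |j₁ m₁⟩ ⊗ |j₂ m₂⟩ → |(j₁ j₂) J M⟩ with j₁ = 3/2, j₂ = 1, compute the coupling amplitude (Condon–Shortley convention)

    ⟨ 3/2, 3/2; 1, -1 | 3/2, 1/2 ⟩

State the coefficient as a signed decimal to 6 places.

+√(2/5) = +0.632456

triangle: 1!×2!×1!/5! = 2/120
(j±m)!: 3!×0!×0!×2!×2!×1! = 24
prefactor² = (2J+1)×Δ×N² = 8/5
  k=0: +1/(0!×1!×0!×0!×2!×1!) = 1/2
Σ = 1/2  ⇒  CG² = 8/5×1/2² = 2/5
CG = +√(2/5) = +0.632456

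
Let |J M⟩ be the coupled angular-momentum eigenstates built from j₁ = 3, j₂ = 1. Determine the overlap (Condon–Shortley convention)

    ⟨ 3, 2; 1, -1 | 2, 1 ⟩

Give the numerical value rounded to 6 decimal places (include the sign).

√[5·2!4!0!/7! · 5!1!0!2!3!1!] = √(480/7)
  +(−1)^0/∏(0,2,1,0,3,0)! = 1/12  (running 1/12)
⟨..|..⟩ = √(480/7)·(1/12) = +0.690066

+0.690066  (= +√(10/21))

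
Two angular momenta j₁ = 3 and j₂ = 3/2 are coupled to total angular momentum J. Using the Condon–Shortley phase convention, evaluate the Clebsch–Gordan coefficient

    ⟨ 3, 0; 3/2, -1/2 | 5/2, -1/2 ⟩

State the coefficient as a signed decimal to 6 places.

−√(6/35) ≈ -0.414039

triangle: 2!×4!×1!/8! = 48/40320
(j±m)!: 3!×3!×1!×2!×2!×3! = 864
prefactor² = (2J+1)×Δ×N² = 216/35
  k=0: +1/(0!×2!×3!×1!×1!×0!) = 1/12
  k=1: −1/(1!×1!×2!×0!×2!×1!) = -1/4
Σ = -1/6  ⇒  CG² = 216/35×(-1/6)² = 6/35
CG = −√(6/35) = -0.414039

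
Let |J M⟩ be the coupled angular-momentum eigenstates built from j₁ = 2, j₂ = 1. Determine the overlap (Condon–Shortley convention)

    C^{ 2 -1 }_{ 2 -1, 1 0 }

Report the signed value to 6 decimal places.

√[5·1!3!1!/6! · 1!3!1!1!1!3!] = √(3/2)
  +(−1)^0/∏(0,1,3,1,0,0)! = 1/6  (running 1/6)
  +(−1)^1/∏(1,0,2,0,1,1)! = -1/2  (running -1/3)
⟨..|..⟩ = √(3/2)·(-1/3) = -0.408248

−√(1/6) ≈ -0.408248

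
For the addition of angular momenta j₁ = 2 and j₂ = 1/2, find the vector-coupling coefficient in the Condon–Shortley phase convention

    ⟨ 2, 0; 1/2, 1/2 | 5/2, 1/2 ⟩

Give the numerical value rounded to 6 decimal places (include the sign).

j₁+j₂−J=0  J+j₁−j₂=4  J−j₁+j₂=1  j₁+j₂+J+1=6
(j₁±m₁, j₂±m₂, J±M) = (2,2,1,0,3,2)
P² = 48/5
sum k=0..0:
  [0] +1/4 = 1/4
S = 1/4
C² = P²·S² = 3/5 ; C = +0.774597

+√(3/5) ≈ +0.774597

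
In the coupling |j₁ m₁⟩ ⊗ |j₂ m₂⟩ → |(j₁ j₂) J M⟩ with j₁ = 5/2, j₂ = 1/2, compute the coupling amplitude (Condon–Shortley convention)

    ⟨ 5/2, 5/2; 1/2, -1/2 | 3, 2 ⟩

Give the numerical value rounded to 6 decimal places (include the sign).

+√(1/6) ≈ +0.408248

√[7·0!5!1!/7! · 5!0!0!1!5!1!] = √(2400)
  +(−1)^0/∏(0,0,0,0,5,1)! = 1/120  (running 1/120)
⟨..|..⟩ = √(2400)·(1/120) = +0.408248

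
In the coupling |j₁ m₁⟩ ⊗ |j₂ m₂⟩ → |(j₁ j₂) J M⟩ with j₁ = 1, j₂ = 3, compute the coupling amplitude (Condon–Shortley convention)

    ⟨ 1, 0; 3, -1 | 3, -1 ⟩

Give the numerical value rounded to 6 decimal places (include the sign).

j₁+j₂−J=1  J+j₁−j₂=1  J−j₁+j₂=5  j₁+j₂+J+1=8
(j₁±m₁, j₂±m₂, J±M) = (1,1,2,4,2,4)
P² = 48
sum k=0..1:
  [0] +1/12 = 1/12
  [1] −1/24 = -1/24
S = 1/24
C² = P²·S² = 1/12 ; C = +0.288675

+√(1/12) ≈ +0.288675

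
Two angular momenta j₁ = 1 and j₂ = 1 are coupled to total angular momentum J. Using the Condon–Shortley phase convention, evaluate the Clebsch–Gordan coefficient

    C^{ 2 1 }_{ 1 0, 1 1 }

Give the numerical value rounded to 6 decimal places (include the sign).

+√(1/2) = +0.707107

√[5·0!2!2!/5! · 1!1!2!0!3!1!] = √(2)
  +(−1)^0/∏(0,0,1,2,1,0)! = 1/2  (running 1/2)
⟨..|..⟩ = √(2)·(1/2) = +0.707107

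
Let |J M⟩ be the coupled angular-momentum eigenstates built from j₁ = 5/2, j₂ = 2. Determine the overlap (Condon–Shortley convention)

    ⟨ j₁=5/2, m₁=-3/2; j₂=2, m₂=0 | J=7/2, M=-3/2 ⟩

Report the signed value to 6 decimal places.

triangle: 1!·4!·3!/9! = 144/362880
(j±m)!: 1!·4!·2!·2!·2!·5! = 23040
prefactor² = (2J+1)·Δ·N² = 512/7
  k=0: +1/(0!·1!·4!·2!·0!·1!) = 1/48
  k=1: −1/(1!·0!·3!·1!·1!·2!) = -1/12
Σ = -1/16  ⇒  CG² = 512/7·(-1/16)² = 2/7
CG = −√(2/7) = -0.534522

-0.534522  (= −√(2/7))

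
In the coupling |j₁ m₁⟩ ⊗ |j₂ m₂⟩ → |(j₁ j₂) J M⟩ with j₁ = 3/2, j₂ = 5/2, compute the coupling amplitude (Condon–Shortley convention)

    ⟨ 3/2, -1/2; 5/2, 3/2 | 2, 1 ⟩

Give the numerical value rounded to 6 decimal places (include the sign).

+√(1/42) ≈ +0.154303

j₁+j₂−J=2  J+j₁−j₂=1  J−j₁+j₂=3  j₁+j₂+J+1=7
(j₁±m₁, j₂±m₂, J±M) = (1,2,4,1,3,1)
P² = 24/7
sum k=1..2:
  [1] −1/6 = -1/6
  [2] +1/4 = 1/4
S = 1/12
C² = P²·S² = 1/42 ; C = +0.154303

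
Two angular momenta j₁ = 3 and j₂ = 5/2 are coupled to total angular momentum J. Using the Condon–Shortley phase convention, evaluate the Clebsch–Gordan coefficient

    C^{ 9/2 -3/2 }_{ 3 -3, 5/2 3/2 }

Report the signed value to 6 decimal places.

−√(8/77) ≈ -0.322329

triangle: 1!×5!×4!/11! = 2880/39916800
(j±m)!: 0!×6!×4!×1!×3!×6! = 74649600
prefactor² = (2J+1)×Δ×N² = 4147200/77
  k=1: −1/(1!×0!×5!×3!×0!×1!) = -1/720
Σ = -1/720  ⇒  CG² = 4147200/77×(-1/720)² = 8/77
CG = −√(8/77) = -0.322329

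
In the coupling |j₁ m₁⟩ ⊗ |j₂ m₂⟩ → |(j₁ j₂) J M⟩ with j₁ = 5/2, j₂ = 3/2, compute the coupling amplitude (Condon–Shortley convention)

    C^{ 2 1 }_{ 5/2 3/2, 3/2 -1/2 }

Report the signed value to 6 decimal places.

j₁+j₂−J=2  J+j₁−j₂=3  J−j₁+j₂=1  j₁+j₂+J+1=7
(j₁±m₁, j₂±m₂, J±M) = (4,1,1,2,3,1)
P² = 24/7
sum k=0..1:
  [0] +1/4 = 1/4
  [1] −1/6 = -1/6
S = 1/12
C² = P²·S² = 1/42 ; C = +0.154303

+√(1/42) = +0.154303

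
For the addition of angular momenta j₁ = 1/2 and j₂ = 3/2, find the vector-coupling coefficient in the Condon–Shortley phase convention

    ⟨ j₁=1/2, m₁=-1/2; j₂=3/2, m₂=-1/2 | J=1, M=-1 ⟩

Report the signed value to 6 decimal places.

-0.500000

j₁+j₂−J=1  J+j₁−j₂=0  J−j₁+j₂=2  j₁+j₂+J+1=4
(j₁±m₁, j₂±m₂, J±M) = (0,1,1,2,0,2)
P² = 1
sum k=1..1:
  [1] −1/2 = -1/2
S = -1/2
C² = P²·S² = 1/4 ; C = -0.500000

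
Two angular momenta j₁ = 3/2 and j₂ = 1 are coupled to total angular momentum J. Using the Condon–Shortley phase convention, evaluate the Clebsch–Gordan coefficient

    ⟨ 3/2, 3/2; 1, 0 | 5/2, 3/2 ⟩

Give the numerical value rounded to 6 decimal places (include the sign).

√[6·0!3!2!/6! · 3!0!1!1!4!1!] = √(72/5)
  +(−1)^0/∏(0,0,0,1,3,1)! = 1/6  (running 1/6)
⟨..|..⟩ = √(72/5)·(1/6) = +0.632456

+0.632456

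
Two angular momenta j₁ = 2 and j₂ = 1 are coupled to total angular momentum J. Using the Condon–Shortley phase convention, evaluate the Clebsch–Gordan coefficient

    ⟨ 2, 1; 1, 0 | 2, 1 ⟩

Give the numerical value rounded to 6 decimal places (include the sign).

+√(1/6) ≈ +0.408248

j₁+j₂−J=1  J+j₁−j₂=3  J−j₁+j₂=1  j₁+j₂+J+1=6
(j₁±m₁, j₂±m₂, J±M) = (3,1,1,1,3,1)
P² = 3/2
sum k=0..1:
  [0] +1/2 = 1/2
  [1] −1/6 = -1/6
S = 1/3
C² = P²·S² = 1/6 ; C = +0.408248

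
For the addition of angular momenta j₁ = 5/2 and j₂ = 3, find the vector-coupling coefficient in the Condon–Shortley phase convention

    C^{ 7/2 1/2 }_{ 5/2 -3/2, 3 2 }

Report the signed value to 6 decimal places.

+√(20/63) ≈ +0.563436

j₁+j₂−J=2  J+j₁−j₂=3  J−j₁+j₂=4  j₁+j₂+J+1=10
(j₁±m₁, j₂±m₂, J±M) = (1,4,5,1,4,3)
P² = 9216/35
sum k=1..2:
  [1] −1/144 = -1/144
  [2] +1/24 = 1/24
S = 5/144
C² = P²·S² = 20/63 ; C = +0.563436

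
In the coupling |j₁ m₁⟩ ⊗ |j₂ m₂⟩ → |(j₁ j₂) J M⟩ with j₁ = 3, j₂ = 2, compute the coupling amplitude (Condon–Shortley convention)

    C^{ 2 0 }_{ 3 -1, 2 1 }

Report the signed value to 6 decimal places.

triangle: 3!*3!*1!/8! = 36/40320
(j±m)!: 2!*4!*3!*1!*2!*2! = 1152
prefactor² = (2J+1)*Δ*N² = 36/7
  k=2: +1/(2!*1!*2!*1!*1!*0!) = 1/4
  k=3: −1/(3!*0!*1!*0!*2!*1!) = -1/12
Σ = 1/6  ⇒  CG² = 36/7*1/6² = 1/7
CG = +√(1/7) = +0.377964

+0.377964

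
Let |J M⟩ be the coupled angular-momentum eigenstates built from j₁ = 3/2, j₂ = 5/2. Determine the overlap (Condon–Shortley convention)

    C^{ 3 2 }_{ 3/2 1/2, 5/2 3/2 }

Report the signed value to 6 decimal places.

−√(1/12) ≈ -0.288675

j₁+j₂−J=1  J+j₁−j₂=2  J−j₁+j₂=4  j₁+j₂+J+1=8
(j₁±m₁, j₂±m₂, J±M) = (2,1,4,1,5,1)
P² = 48
sum k=0..1:
  [0] +1/24 = 1/24
  [1] −1/12 = -1/12
S = -1/24
C² = P²·S² = 1/12 ; C = -0.288675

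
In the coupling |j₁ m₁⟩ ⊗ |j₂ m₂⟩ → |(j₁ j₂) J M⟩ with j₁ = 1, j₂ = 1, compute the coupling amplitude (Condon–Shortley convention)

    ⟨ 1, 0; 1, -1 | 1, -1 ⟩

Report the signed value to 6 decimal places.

+0.707107  (= +√(1/2))

√[3·1!1!1!/4! · 1!1!0!2!0!2!] = √(1/2)
  +(−1)^0/∏(0,1,1,0,0,1)! = 1  (running 1)
⟨..|..⟩ = √(1/2)·(1) = +0.707107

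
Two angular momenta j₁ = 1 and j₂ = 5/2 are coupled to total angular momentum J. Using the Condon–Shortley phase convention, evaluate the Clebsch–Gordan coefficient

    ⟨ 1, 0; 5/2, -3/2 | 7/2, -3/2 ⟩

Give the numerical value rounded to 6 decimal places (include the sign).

triangle: 0!·2!·5!/8! = 240/40320
(j±m)!: 1!·1!·1!·4!·2!·5! = 5760
prefactor² = (2J+1)·Δ·N² = 1920/7
  k=0: +1/(0!·0!·1!·1!·1!·4!) = 1/24
Σ = 1/24  ⇒  CG² = 1920/7·1/24² = 10/21
CG = +√(10/21) = +0.690066

+0.690066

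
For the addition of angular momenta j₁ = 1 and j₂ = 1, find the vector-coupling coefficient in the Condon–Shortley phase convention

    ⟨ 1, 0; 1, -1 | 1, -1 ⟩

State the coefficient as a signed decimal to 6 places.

√[3·1!1!1!/4! · 1!1!0!2!0!2!] = √(1/2)
  +(−1)^0/∏(0,1,1,0,0,1)! = 1  (running 1)
⟨..|..⟩ = √(1/2)·(1) = +0.707107

+0.707107  (= +√(1/2))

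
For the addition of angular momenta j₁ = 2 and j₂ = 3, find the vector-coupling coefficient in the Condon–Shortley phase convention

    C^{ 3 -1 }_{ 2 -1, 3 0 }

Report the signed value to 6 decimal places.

-0.182574

j₁+j₂−J=2  J+j₁−j₂=2  J−j₁+j₂=4  j₁+j₂+J+1=9
(j₁±m₁, j₂±m₂, J±M) = (1,3,3,3,2,4)
P² = 96/5
sum k=1..2:
  [1] −1/8 = -1/8
  [2] +1/12 = 1/12
S = -1/24
C² = P²·S² = 1/30 ; C = -0.182574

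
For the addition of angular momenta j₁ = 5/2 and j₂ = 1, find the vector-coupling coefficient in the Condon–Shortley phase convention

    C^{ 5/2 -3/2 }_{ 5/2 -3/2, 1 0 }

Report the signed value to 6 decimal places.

triangle: 1!×4!×1!/7! = 24/5040
(j±m)!: 1!×4!×1!×1!×1!×4! = 576
prefactor² = (2J+1)×Δ×N² = 576/35
  k=0: +1/(0!×1!×4!×1!×0!×0!) = 1/24
  k=1: −1/(1!×0!×3!×0!×1!×1!) = -1/6
Σ = -1/8  ⇒  CG² = 576/35×(-1/8)² = 9/35
CG = −√(9/35) = -0.507093

−√(9/35) = -0.507093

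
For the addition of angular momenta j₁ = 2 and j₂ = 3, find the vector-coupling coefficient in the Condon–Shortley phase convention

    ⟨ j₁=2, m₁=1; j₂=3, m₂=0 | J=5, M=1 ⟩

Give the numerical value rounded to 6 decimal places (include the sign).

+√(8/21) = +0.617213

j₁+j₂−J=0  J+j₁−j₂=4  J−j₁+j₂=6  j₁+j₂+J+1=11
(j₁±m₁, j₂±m₂, J±M) = (3,1,3,3,6,4)
P² = 124416/7
sum k=0..0:
  [0] +1/216 = 1/216
S = 1/216
C² = P²·S² = 8/21 ; C = +0.617213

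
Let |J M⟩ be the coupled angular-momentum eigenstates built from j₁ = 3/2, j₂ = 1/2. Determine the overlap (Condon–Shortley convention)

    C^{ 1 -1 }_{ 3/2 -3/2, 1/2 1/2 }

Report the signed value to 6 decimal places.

−√(3/4) ≈ -0.866025

j₁+j₂−J=1  J+j₁−j₂=2  J−j₁+j₂=0  j₁+j₂+J+1=4
(j₁±m₁, j₂±m₂, J±M) = (0,3,1,0,0,2)
P² = 3
sum k=1..1:
  [1] −1/2 = -1/2
S = -1/2
C² = P²·S² = 3/4 ; C = -0.866025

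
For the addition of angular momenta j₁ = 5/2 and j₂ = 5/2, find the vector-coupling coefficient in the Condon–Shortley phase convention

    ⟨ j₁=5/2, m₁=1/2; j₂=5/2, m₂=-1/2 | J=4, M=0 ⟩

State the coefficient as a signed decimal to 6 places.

+√(1/7) = +0.377964

√[9·1!4!4!/10! · 3!2!2!3!4!4!] = √(20736/175)
  +(−1)^0/∏(0,1,2,2,2,2)! = 1/16  (running 1/16)
  +(−1)^1/∏(1,0,1,1,3,3)! = -1/36  (running 5/144)
⟨..|..⟩ = √(20736/175)·(5/144) = +0.377964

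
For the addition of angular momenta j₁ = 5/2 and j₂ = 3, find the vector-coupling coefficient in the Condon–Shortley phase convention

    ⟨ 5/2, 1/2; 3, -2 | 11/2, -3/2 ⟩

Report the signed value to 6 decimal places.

+0.426401

triangle: 0!*5!*6!/12! = 86400/479001600
(j±m)!: 3!*2!*1!*5!*4!*7! = 174182400
prefactor² = (2J+1)*Δ*N² = 4147200/11
  k=0: +1/(0!*0!*2!*1!*3!*5!) = 1/1440
Σ = 1/1440  ⇒  CG² = 4147200/11*1/1440² = 2/11
CG = +√(2/11) = +0.426401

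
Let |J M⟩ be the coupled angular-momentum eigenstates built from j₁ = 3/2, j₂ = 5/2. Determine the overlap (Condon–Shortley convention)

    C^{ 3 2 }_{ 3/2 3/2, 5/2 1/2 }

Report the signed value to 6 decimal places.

+0.707107

√[7·1!2!4!/8! · 3!0!3!2!5!1!] = √(72)
  +(−1)^0/∏(0,1,0,3,2,1)! = 1/12  (running 1/12)
⟨..|..⟩ = √(72)·(1/12) = +0.707107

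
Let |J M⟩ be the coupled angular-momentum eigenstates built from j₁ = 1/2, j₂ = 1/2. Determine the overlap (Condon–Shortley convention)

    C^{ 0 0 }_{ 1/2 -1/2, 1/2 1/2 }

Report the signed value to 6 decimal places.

-0.707107  (= −√(1/2))

√[1·1!0!0!/2! · 0!1!1!0!0!0!] = √(1/2)
  +(−1)^1/∏(1,0,0,0,0,0)! = -1  (running -1)
⟨..|..⟩ = √(1/2)·(-1) = -0.707107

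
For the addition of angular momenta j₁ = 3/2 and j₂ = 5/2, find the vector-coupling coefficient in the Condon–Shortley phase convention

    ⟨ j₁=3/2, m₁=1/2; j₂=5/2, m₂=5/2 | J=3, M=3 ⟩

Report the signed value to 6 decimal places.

j₁+j₂−J=1  J+j₁−j₂=2  J−j₁+j₂=4  j₁+j₂+J+1=8
(j₁±m₁, j₂±m₂, J±M) = (2,1,5,0,6,0)
P² = 1440
sum k=1..1:
  [1] −1/48 = -1/48
S = -1/48
C² = P²·S² = 5/8 ; C = -0.790569

−√(5/8) ≈ -0.790569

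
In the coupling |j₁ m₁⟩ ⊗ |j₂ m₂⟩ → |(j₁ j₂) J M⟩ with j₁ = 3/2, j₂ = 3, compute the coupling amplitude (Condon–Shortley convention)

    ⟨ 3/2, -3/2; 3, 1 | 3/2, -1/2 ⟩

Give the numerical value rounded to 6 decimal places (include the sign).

−√(4/35) = -0.338062

√[4·3!0!3!/7! · 0!3!4!2!1!2!] = √(576/35)
  +(−1)^3/∏(3,0,0,1,0,2)! = -1/12  (running -1/12)
⟨..|..⟩ = √(576/35)·(-1/12) = -0.338062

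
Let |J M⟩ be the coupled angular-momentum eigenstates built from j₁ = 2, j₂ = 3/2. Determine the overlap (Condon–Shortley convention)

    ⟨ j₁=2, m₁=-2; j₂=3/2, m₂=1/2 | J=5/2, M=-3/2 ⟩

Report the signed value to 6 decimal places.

triangle: 1!×3!×2!/7! = 12/5040
(j±m)!: 0!×4!×2!×1!×1!×4! = 1152
prefactor² = (2J+1)×Δ×N² = 576/35
  k=1: −1/(1!×0!×3!×1!×0!×1!) = -1/6
Σ = -1/6  ⇒  CG² = 576/35×(-1/6)² = 16/35
CG = −√(16/35) = -0.676123

-0.676123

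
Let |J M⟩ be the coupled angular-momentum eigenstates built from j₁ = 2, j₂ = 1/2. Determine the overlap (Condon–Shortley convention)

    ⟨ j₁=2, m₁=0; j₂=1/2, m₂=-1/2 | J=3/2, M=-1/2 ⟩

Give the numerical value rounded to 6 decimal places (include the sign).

j₁+j₂−J=1  J+j₁−j₂=3  J−j₁+j₂=0  j₁+j₂+J+1=5
(j₁±m₁, j₂±m₂, J±M) = (2,2,0,1,1,2)
P² = 8/5
sum k=0..0:
  [0] +1/2 = 1/2
S = 1/2
C² = P²·S² = 2/5 ; C = +0.632456

+0.632456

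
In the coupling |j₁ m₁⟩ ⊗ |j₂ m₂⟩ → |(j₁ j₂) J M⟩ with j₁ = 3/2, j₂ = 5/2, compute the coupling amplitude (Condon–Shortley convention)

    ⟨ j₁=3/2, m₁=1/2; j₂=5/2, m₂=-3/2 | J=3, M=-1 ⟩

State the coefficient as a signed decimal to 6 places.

+√(49/120) = +0.639010

√[7·1!2!4!/8! · 2!1!1!4!2!4!] = √(96/5)
  +(−1)^0/∏(0,1,1,1,1,3)! = 1/6  (running 1/6)
  +(−1)^1/∏(1,0,0,0,2,4)! = -1/48  (running 7/48)
⟨..|..⟩ = √(96/5)·(7/48) = +0.639010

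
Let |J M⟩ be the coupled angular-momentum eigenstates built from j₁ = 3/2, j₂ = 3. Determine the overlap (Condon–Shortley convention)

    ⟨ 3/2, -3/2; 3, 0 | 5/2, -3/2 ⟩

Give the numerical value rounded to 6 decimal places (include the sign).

+√(9/35) = +0.507093

j₁+j₂−J=2  J+j₁−j₂=1  J−j₁+j₂=4  j₁+j₂+J+1=8
(j₁±m₁, j₂±m₂, J±M) = (0,3,3,3,1,4)
P² = 1296/35
sum k=2..2:
  [2] +1/12 = 1/12
S = 1/12
C² = P²·S² = 9/35 ; C = +0.507093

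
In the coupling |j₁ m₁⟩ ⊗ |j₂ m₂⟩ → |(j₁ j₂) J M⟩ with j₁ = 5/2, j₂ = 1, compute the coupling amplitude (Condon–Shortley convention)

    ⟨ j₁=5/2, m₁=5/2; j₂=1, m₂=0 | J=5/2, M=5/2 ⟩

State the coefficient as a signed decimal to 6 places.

√[6·1!4!1!/7! · 5!0!1!1!5!0!] = √(2880/7)
  +(−1)^0/∏(0,1,0,1,4,0)! = 1/24  (running 1/24)
⟨..|..⟩ = √(2880/7)·(1/24) = +0.845154

+0.845154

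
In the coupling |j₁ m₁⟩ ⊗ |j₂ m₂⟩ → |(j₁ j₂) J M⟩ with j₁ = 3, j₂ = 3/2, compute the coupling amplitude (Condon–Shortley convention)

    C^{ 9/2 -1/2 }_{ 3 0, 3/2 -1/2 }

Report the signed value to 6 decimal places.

+0.690066  (= +√(10/21))

√[10·0!6!3!/10! · 3!3!1!2!4!5!] = √(17280/7)
  +(−1)^0/∏(0,0,3,1,3,2)! = 1/72  (running 1/72)
⟨..|..⟩ = √(17280/7)·(1/72) = +0.690066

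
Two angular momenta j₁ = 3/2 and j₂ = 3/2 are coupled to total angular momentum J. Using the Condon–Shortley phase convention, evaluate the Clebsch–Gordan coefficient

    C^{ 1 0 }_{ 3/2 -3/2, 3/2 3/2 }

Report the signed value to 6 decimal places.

√[3·2!1!1!/5! · 0!3!3!0!1!1!] = √(9/5)
  +(−1)^2/∏(2,0,1,1,0,0)! = 1/2  (running 1/2)
⟨..|..⟩ = √(9/5)·(1/2) = +0.670820

+0.670820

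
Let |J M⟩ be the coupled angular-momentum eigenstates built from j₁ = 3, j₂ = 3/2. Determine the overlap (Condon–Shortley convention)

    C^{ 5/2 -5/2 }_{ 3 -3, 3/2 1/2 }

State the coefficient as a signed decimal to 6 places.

√[6·2!4!1!/8! · 0!6!2!1!0!5!] = √(8640/7)
  +(−1)^2/∏(2,0,4,0,0,1)! = 1/48  (running 1/48)
⟨..|..⟩ = √(8640/7)·(1/48) = +0.731925

+√(15/28) = +0.731925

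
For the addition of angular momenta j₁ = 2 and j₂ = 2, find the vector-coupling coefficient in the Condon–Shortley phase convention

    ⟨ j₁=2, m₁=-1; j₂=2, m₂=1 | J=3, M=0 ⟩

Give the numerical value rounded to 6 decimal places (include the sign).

j₁+j₂−J=1  J+j₁−j₂=3  J−j₁+j₂=3  j₁+j₂+J+1=8
(j₁±m₁, j₂±m₂, J±M) = (1,3,3,1,3,3)
P² = 81/10
sum k=0..1:
  [0] +1/36 = 1/36
  [1] −1/4 = -1/4
S = -2/9
C² = P²·S² = 2/5 ; C = -0.632456

-0.632456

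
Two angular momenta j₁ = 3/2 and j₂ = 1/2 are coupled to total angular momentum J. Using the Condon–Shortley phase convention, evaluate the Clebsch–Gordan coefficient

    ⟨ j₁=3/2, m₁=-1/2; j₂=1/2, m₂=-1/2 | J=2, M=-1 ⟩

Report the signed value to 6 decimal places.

+√(3/4) = +0.866025

√[5·0!3!1!/5! · 1!2!0!1!1!3!] = √(3)
  +(−1)^0/∏(0,0,2,0,1,1)! = 1/2  (running 1/2)
⟨..|..⟩ = √(3)·(1/2) = +0.866025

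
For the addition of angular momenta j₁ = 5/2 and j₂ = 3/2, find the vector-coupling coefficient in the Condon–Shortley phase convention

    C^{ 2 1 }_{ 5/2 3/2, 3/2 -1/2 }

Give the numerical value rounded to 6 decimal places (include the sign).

√[5·2!3!1!/7! · 4!1!1!2!3!1!] = √(24/7)
  +(−1)^0/∏(0,2,1,1,2,0)! = 1/4  (running 1/4)
  +(−1)^1/∏(1,1,0,0,3,1)! = -1/6  (running 1/12)
⟨..|..⟩ = √(24/7)·(1/12) = +0.154303

+0.154303  (= +√(1/42))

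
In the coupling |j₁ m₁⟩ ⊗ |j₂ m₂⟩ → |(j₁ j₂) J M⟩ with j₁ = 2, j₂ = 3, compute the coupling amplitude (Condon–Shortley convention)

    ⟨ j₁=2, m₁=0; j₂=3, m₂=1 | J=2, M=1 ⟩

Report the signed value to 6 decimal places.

+√(1/7) ≈ +0.377964

√[5·3!1!3!/8! · 2!2!4!2!3!1!] = √(36/7)
  +(−1)^1/∏(1,2,1,3,0,0)! = -1/12  (running -1/12)
  +(−1)^2/∏(2,1,0,2,1,1)! = 1/4  (running 1/6)
⟨..|..⟩ = √(36/7)·(1/6) = +0.377964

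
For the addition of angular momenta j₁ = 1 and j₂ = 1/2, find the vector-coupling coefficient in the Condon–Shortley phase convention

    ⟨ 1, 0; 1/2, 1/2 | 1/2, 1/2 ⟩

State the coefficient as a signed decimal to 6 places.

−√(1/3) ≈ -0.577350

triangle: 1!·1!·0!/3! = 1/6
(j±m)!: 1!·1!·1!·0!·1!·0! = 1
prefactor² = (2J+1)·Δ·N² = 1/3
  k=1: −1/(1!·0!·0!·0!·1!·0!) = -1
Σ = -1  ⇒  CG² = 1/3·(-1)² = 1/3
CG = −√(1/3) = -0.577350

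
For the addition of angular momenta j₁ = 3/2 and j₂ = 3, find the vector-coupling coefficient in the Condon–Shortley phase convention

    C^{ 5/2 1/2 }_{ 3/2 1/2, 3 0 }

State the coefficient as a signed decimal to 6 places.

√[6·2!1!4!/8! · 2!1!3!3!3!2!] = √(216/35)
  +(−1)^0/∏(0,2,1,3,0,1)! = 1/12  (running 1/12)
  +(−1)^1/∏(1,1,0,2,1,2)! = -1/4  (running -1/6)
⟨..|..⟩ = √(216/35)·(-1/6) = -0.414039

-0.414039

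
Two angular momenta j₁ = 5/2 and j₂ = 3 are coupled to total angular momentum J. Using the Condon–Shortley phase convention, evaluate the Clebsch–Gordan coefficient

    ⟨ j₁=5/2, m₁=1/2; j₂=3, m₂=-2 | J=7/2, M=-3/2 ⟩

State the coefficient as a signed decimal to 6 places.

√[8·2!3!4!/10! · 3!2!1!5!2!5!] = √(1536/7)
  +(−1)^0/∏(0,2,2,1,1,3)! = 1/24  (running 1/24)
  +(−1)^1/∏(1,1,1,0,2,4)! = -1/48  (running 1/48)
⟨..|..⟩ = √(1536/7)·(1/48) = +0.308607

+√(2/21) = +0.308607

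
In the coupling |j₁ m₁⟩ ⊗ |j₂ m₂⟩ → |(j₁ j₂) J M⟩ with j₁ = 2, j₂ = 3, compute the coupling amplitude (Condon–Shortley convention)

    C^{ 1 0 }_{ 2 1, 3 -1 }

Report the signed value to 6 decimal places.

−√(8/35) ≈ -0.478091

triangle: 4!×0!×2!/7! = 48/5040
(j±m)!: 3!×1!×2!×4!×1!×1! = 288
prefactor² = (2J+1)×Δ×N² = 288/35
  k=1: −1/(1!×3!×0!×1!×0!×1!) = -1/6
Σ = -1/6  ⇒  CG² = 288/35×(-1/6)² = 8/35
CG = −√(8/35) = -0.478091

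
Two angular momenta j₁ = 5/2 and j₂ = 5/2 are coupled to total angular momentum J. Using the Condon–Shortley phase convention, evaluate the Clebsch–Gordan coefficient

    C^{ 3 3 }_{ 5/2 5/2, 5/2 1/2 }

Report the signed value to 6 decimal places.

+0.527046

√[7·2!3!3!/9! · 5!0!3!2!6!0!] = √(1440)
  +(−1)^0/∏(0,2,0,3,3,0)! = 1/72  (running 1/72)
⟨..|..⟩ = √(1440)·(1/72) = +0.527046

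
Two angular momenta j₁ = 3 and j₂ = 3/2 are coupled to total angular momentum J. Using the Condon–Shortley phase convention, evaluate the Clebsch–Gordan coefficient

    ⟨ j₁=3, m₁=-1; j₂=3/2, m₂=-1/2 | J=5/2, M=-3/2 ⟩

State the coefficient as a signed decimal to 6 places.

−√(7/20) = -0.591608

triangle: 2!·4!·1!/8! = 48/40320
(j±m)!: 2!·4!·1!·2!·1!·4! = 2304
prefactor² = (2J+1)·Δ·N² = 576/35
  k=0: +1/(0!·2!·4!·1!·0!·0!) = 1/48
  k=1: −1/(1!·1!·3!·0!·1!·1!) = -1/6
Σ = -7/48  ⇒  CG² = 576/35·(-7/48)² = 7/20
CG = −√(7/20) = -0.591608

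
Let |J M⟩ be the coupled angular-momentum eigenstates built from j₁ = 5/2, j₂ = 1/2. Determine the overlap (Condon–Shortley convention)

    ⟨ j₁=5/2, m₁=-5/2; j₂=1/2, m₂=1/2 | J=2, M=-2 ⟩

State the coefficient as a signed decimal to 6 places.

-0.912871  (= −√(5/6))

√[5·1!4!0!/6! · 0!5!1!0!0!4!] = √(480)
  +(−1)^1/∏(1,0,4,0,0,0)! = -1/24  (running -1/24)
⟨..|..⟩ = √(480)·(-1/24) = -0.912871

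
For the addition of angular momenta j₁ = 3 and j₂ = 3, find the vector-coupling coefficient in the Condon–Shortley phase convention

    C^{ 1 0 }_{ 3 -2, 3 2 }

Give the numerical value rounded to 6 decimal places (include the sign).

j₁+j₂−J=5  J+j₁−j₂=1  J−j₁+j₂=1  j₁+j₂+J+1=8
(j₁±m₁, j₂±m₂, J±M) = (1,5,5,1,1,1)
P² = 900/7
sum k=4..5:
  [4] +1/24 = 1/24
  [5] −1/120 = -1/120
S = 1/30
C² = P²·S² = 1/7 ; C = +0.377964

+0.377964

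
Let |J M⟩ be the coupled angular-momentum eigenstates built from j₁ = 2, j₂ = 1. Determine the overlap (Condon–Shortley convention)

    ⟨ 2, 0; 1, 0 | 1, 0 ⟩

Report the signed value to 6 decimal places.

-0.632456

j₁+j₂−J=2  J+j₁−j₂=2  J−j₁+j₂=0  j₁+j₂+J+1=5
(j₁±m₁, j₂±m₂, J±M) = (2,2,1,1,1,1)
P² = 2/5
sum k=1..1:
  [1] −1/1 = -1
S = -1
C² = P²·S² = 2/5 ; C = -0.632456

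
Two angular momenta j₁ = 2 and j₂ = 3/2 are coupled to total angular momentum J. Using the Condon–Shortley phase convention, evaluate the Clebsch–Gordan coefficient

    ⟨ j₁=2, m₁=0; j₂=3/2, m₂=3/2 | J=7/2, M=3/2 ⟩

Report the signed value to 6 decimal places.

+√(2/7) ≈ +0.534522

triangle: 0!×4!×3!/8! = 144/40320
(j±m)!: 2!×2!×3!×0!×5!×2! = 5760
prefactor² = (2J+1)×Δ×N² = 1152/7
  k=0: +1/(0!×0!×2!×3!×2!×0!) = 1/24
Σ = 1/24  ⇒  CG² = 1152/7×1/24² = 2/7
CG = +√(2/7) = +0.534522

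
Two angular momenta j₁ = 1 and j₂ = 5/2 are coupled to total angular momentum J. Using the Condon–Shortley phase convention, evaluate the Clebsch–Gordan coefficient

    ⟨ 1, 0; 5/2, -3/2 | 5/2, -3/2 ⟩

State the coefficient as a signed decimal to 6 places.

+0.507093

triangle: 1!*1!*4!/7! = 24/5040
(j±m)!: 1!*1!*1!*4!*1!*4! = 576
prefactor² = (2J+1)*Δ*N² = 576/35
  k=0: +1/(0!*1!*1!*1!*0!*3!) = 1/6
  k=1: −1/(1!*0!*0!*0!*1!*4!) = -1/24
Σ = 1/8  ⇒  CG² = 576/35*1/8² = 9/35
CG = +√(9/35) = +0.507093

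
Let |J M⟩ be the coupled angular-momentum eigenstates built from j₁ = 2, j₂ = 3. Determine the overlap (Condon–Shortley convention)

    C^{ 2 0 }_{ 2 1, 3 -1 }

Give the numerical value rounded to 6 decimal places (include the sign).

-0.377964  (= −√(1/7))

triangle: 3!*1!*3!/8! = 36/40320
(j±m)!: 3!*1!*2!*4!*2!*2! = 1152
prefactor² = (2J+1)*Δ*N² = 36/7
  k=0: +1/(0!*3!*1!*2!*0!*1!) = 1/12
  k=1: −1/(1!*2!*0!*1!*1!*2!) = -1/4
Σ = -1/6  ⇒  CG² = 36/7*(-1/6)² = 1/7
CG = −√(1/7) = -0.377964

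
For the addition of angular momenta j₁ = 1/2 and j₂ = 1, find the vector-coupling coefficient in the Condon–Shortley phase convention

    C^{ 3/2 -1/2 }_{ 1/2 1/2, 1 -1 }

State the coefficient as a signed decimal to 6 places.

+0.577350

√[4·0!1!2!/4! · 1!0!0!2!1!2!] = √(4/3)
  +(−1)^0/∏(0,0,0,0,1,2)! = 1/2  (running 1/2)
⟨..|..⟩ = √(4/3)·(1/2) = +0.577350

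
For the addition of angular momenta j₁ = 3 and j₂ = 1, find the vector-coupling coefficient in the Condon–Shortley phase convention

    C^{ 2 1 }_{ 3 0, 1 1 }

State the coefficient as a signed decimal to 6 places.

triangle: 2!·4!·0!/7! = 48/5040
(j±m)!: 3!·3!·2!·0!·3!·1! = 432
prefactor² = (2J+1)·Δ·N² = 144/7
  k=2: +1/(2!·0!·1!·0!·3!·0!) = 1/12
Σ = 1/12  ⇒  CG² = 144/7·1/12² = 1/7
CG = +√(1/7) = +0.377964

+0.377964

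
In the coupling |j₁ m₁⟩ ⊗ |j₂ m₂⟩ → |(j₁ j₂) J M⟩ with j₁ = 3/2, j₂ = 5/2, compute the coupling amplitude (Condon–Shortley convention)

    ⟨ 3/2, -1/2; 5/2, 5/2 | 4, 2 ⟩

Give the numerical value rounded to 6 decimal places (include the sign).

+√(3/28) ≈ +0.327327

√[9·0!3!5!/9! · 1!2!5!0!6!2!] = √(43200/7)
  +(−1)^0/∏(0,0,2,5,1,0)! = 1/240  (running 1/240)
⟨..|..⟩ = √(43200/7)·(1/240) = +0.327327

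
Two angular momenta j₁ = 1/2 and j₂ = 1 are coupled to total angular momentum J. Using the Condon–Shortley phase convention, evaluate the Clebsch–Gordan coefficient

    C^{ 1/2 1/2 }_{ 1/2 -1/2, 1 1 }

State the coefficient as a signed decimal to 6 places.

√[2·1!0!1!/3! · 0!1!2!0!1!0!] = √(2/3)
  +(−1)^1/∏(1,0,0,1,0,0)! = -1  (running -1)
⟨..|..⟩ = √(2/3)·(-1) = -0.816497

-0.816497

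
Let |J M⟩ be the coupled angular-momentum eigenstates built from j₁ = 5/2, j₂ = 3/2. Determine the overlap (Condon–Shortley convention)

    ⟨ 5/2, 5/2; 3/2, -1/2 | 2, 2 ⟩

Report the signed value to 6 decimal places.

+√(10/21) ≈ +0.690066

√[5·2!3!1!/7! · 5!0!1!2!4!0!] = √(480/7)
  +(−1)^0/∏(0,2,0,1,3,0)! = 1/12  (running 1/12)
⟨..|..⟩ = √(480/7)·(1/12) = +0.690066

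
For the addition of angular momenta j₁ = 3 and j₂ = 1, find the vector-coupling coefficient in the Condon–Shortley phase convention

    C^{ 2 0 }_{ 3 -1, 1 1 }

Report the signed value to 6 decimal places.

j₁+j₂−J=2  J+j₁−j₂=4  J−j₁+j₂=0  j₁+j₂+J+1=7
(j₁±m₁, j₂±m₂, J±M) = (2,4,2,0,2,2)
P² = 128/7
sum k=2..2:
  [2] +1/8 = 1/8
S = 1/8
C² = P²·S² = 2/7 ; C = +0.534522

+0.534522  (= +√(2/7))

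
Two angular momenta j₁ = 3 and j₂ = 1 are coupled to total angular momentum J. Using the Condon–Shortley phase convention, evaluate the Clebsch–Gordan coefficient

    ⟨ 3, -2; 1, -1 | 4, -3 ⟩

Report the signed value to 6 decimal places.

triangle: 0!·6!·2!/9! = 1440/362880
(j±m)!: 1!·5!·0!·2!·1!·7! = 1209600
prefactor² = (2J+1)·Δ·N² = 43200
  k=0: +1/(0!·0!·5!·0!·1!·2!) = 1/240
Σ = 1/240  ⇒  CG² = 43200·1/240² = 3/4
CG = +√(3/4) = +0.866025

+√(3/4) = +0.866025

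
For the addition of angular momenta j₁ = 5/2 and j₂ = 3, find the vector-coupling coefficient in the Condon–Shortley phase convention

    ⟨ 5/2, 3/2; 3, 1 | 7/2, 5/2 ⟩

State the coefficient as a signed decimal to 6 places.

triangle: 2!·3!·4!/10! = 288/3628800
(j±m)!: 4!·1!·4!·2!·6!·1! = 829440
prefactor² = (2J+1)·Δ·N² = 18432/35
  k=0: +1/(0!·2!·1!·4!·2!·0!) = 1/96
  k=1: −1/(1!·1!·0!·3!·3!·1!) = -1/36
Σ = -5/288  ⇒  CG² = 18432/35·(-5/288)² = 10/63
CG = −√(10/63) = -0.398410

−√(10/63) ≈ -0.398410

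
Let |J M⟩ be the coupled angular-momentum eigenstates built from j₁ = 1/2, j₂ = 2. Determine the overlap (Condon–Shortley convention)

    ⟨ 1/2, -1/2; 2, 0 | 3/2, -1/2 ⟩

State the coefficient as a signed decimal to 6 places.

j₁+j₂−J=1  J+j₁−j₂=0  J−j₁+j₂=3  j₁+j₂+J+1=5
(j₁±m₁, j₂±m₂, J±M) = (0,1,2,2,1,2)
P² = 8/5
sum k=1..1:
  [1] −1/2 = -1/2
S = -1/2
C² = P²·S² = 2/5 ; C = -0.632456

-0.632456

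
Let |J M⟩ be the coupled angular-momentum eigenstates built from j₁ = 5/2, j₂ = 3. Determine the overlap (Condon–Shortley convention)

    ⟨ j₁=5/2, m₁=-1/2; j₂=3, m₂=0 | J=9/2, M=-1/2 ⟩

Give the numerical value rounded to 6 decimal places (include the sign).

-0.208063  (= −√(10/231))

√[10·1!4!5!/11! · 2!3!3!3!4!5!] = √(69120/77)
  +(−1)^0/∏(0,1,3,3,1,2)! = 1/72  (running 1/72)
  +(−1)^1/∏(1,0,2,2,2,3)! = -1/48  (running -1/144)
⟨..|..⟩ = √(69120/77)·(-1/144) = -0.208063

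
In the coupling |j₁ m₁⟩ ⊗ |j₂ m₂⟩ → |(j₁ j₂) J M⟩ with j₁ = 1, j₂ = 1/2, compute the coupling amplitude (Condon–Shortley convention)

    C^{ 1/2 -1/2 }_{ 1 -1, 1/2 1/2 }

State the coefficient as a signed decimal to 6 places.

triangle: 1!×1!×0!/3! = 1/6
(j±m)!: 0!×2!×1!×0!×0!×1! = 2
prefactor² = (2J+1)×Δ×N² = 2/3
  k=1: −1/(1!×0!×1!×0!×0!×0!) = -1
Σ = -1  ⇒  CG² = 2/3×(-1)² = 2/3
CG = −√(2/3) = -0.816497

−√(2/3) = -0.816497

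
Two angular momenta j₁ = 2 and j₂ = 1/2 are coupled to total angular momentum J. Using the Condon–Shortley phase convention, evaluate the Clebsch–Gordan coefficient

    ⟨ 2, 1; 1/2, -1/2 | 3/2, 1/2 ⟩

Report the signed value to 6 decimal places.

triangle: 1!·3!·0!/5! = 6/120
(j±m)!: 3!·1!·0!·1!·2!·1! = 12
prefactor² = (2J+1)·Δ·N² = 12/5
  k=0: +1/(0!·1!·1!·0!·2!·0!) = 1/2
Σ = 1/2  ⇒  CG² = 12/5·1/2² = 3/5
CG = +√(3/5) = +0.774597

+0.774597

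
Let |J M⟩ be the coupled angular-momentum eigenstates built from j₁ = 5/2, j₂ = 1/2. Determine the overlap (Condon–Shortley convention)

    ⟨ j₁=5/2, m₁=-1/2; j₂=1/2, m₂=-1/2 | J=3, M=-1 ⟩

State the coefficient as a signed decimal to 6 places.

triangle: 0!*5!*1!/7! = 120/5040
(j±m)!: 2!*3!*0!*1!*2!*4! = 576
prefactor² = (2J+1)*Δ*N² = 96
  k=0: +1/(0!*0!*3!*0!*2!*1!) = 1/12
Σ = 1/12  ⇒  CG² = 96*1/12² = 2/3
CG = +√(2/3) = +0.816497

+√(2/3) = +0.816497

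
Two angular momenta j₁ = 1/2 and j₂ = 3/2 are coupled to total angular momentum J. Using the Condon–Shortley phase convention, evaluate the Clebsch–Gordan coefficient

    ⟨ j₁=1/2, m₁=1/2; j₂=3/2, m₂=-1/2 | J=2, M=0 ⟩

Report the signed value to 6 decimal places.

+√(1/2) ≈ +0.707107

j₁+j₂−J=0  J+j₁−j₂=1  J−j₁+j₂=3  j₁+j₂+J+1=5
(j₁±m₁, j₂±m₂, J±M) = (1,0,1,2,2,2)
P² = 2
sum k=0..0:
  [0] +1/2 = 1/2
S = 1/2
C² = P²·S² = 1/2 ; C = +0.707107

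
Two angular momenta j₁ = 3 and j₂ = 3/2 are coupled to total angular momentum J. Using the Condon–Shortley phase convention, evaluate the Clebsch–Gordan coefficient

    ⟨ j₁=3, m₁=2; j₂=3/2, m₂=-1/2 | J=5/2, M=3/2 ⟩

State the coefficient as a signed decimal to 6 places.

j₁+j₂−J=2  J+j₁−j₂=4  J−j₁+j₂=1  j₁+j₂+J+1=8
(j₁±m₁, j₂±m₂, J±M) = (5,1,1,2,4,1)
P² = 288/7
sum k=0..1:
  [0] +1/12 = 1/12
  [1] −1/24 = -1/24
S = 1/24
C² = P²·S² = 1/14 ; C = +0.267261

+0.267261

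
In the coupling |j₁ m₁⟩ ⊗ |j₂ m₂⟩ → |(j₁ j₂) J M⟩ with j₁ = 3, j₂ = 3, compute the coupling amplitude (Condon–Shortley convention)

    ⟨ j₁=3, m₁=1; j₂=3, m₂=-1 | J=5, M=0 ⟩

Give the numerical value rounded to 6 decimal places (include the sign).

+√(25/84) = +0.545545

j₁+j₂−J=1  J+j₁−j₂=5  J−j₁+j₂=5  j₁+j₂+J+1=12
(j₁±m₁, j₂±m₂, J±M) = (4,2,2,4,5,5)
P² = 76800/7
sum k=0..1:
  [0] +1/144 = 1/144
  [1] −1/576 = -1/576
S = 1/192
C² = P²·S² = 25/84 ; C = +0.545545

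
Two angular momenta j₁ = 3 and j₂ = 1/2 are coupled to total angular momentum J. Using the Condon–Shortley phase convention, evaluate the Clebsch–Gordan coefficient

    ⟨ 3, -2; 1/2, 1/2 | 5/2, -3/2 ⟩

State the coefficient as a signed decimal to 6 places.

triangle: 1!×5!×0!/7! = 120/5040
(j±m)!: 1!×5!×1!×0!×1!×4! = 2880
prefactor² = (2J+1)×Δ×N² = 2880/7
  k=1: −1/(1!×0!×4!×0!×1!×0!) = -1/24
Σ = -1/24  ⇒  CG² = 2880/7×(-1/24)² = 5/7
CG = −√(5/7) = -0.845154

-0.845154  (= −√(5/7))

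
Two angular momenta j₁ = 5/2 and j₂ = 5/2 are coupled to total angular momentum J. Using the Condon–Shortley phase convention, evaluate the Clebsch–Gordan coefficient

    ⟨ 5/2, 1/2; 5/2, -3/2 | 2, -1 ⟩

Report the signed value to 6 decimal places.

−√(1/7) ≈ -0.377964

√[5·3!2!2!/8! · 3!2!1!4!1!3!] = √(36/7)
  +(−1)^0/∏(0,3,2,1,0,1)! = 1/12  (running 1/12)
  +(−1)^1/∏(1,2,1,0,1,2)! = -1/4  (running -1/6)
⟨..|..⟩ = √(36/7)·(-1/6) = -0.377964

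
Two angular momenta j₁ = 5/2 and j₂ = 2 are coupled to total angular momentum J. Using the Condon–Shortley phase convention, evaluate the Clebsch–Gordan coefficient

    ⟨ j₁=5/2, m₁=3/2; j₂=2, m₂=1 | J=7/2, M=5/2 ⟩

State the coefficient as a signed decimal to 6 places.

+√(1/63) = +0.125988

√[8·1!4!3!/9! · 4!1!3!1!6!1!] = √(2304/7)
  +(−1)^0/∏(0,1,1,3,3,0)! = 1/36  (running 1/36)
  +(−1)^1/∏(1,0,0,2,4,1)! = -1/48  (running 1/144)
⟨..|..⟩ = √(2304/7)·(1/144) = +0.125988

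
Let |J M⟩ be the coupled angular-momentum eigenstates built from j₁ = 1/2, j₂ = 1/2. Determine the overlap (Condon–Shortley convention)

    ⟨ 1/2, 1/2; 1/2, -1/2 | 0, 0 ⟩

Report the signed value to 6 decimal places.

j₁+j₂−J=1  J+j₁−j₂=0  J−j₁+j₂=0  j₁+j₂+J+1=2
(j₁±m₁, j₂±m₂, J±M) = (1,0,0,1,0,0)
P² = 1/2
sum k=0..0:
  [0] +1/1 = 1
S = 1
C² = P²·S² = 1/2 ; C = +0.707107

+0.707107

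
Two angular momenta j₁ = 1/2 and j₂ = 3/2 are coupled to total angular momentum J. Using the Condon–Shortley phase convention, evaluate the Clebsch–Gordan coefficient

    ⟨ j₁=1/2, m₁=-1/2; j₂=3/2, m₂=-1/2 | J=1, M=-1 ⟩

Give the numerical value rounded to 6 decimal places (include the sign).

-0.500000

triangle: 1!·0!·2!/4! = 2/24
(j±m)!: 0!·1!·1!·2!·0!·2! = 4
prefactor² = (2J+1)·Δ·N² = 1
  k=1: −1/(1!·0!·0!·0!·0!·2!) = -1/2
Σ = -1/2  ⇒  CG² = 1·(-1/2)² = 1/4
CG = −√(1/4) = -0.500000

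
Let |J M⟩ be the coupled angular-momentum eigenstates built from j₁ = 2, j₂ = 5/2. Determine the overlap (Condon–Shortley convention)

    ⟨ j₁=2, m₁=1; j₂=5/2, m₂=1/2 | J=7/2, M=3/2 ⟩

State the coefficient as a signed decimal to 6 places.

+0.308607

triangle: 1!*3!*4!/9! = 144/362880
(j±m)!: 3!*1!*3!*2!*5!*2! = 17280
prefactor² = (2J+1)*Δ*N² = 384/7
  k=0: +1/(0!*1!*1!*3!*2!*1!) = 1/12
  k=1: −1/(1!*0!*0!*2!*3!*2!) = -1/24
Σ = 1/24  ⇒  CG² = 384/7*1/24² = 2/21
CG = +√(2/21) = +0.308607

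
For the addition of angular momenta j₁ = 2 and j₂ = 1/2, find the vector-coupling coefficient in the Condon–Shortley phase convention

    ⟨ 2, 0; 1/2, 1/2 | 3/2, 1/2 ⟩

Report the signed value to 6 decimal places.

−√(2/5) ≈ -0.632456

triangle: 1!*3!*0!/5! = 6/120
(j±m)!: 2!*2!*1!*0!*2!*1! = 8
prefactor² = (2J+1)*Δ*N² = 8/5
  k=1: −1/(1!*0!*1!*0!*2!*0!) = -1/2
Σ = -1/2  ⇒  CG² = 8/5*(-1/2)² = 2/5
CG = −√(2/5) = -0.632456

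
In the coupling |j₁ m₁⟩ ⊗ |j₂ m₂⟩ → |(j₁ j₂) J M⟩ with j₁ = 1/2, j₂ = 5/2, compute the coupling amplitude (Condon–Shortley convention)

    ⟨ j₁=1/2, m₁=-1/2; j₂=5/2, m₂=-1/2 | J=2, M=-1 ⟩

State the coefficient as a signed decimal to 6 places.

√[5·1!0!4!/6! · 0!1!2!3!1!3!] = √(12)
  +(−1)^1/∏(1,0,0,1,0,3)! = -1/6  (running -1/6)
⟨..|..⟩ = √(12)·(-1/6) = -0.577350

−√(1/3) ≈ -0.577350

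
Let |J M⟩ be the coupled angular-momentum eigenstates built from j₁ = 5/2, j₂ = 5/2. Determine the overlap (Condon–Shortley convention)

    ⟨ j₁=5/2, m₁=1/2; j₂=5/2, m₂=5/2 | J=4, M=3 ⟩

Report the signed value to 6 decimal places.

triangle: 1!×4!×4!/10! = 576/3628800
(j±m)!: 3!×2!×5!×0!×7!×1! = 7257600
prefactor² = (2J+1)×Δ×N² = 10368
  k=1: −1/(1!×0!×1!×4!×3!×0!) = -1/144
Σ = -1/144  ⇒  CG² = 10368×(-1/144)² = 1/2
CG = −√(1/2) = -0.707107

−√(1/2) = -0.707107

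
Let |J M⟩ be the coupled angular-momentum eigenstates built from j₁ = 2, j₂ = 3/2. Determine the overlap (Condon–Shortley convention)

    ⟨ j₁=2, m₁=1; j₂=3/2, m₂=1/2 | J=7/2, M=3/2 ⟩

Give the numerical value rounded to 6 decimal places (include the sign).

+√(4/7) = +0.755929

j₁+j₂−J=0  J+j₁−j₂=4  J−j₁+j₂=3  j₁+j₂+J+1=8
(j₁±m₁, j₂±m₂, J±M) = (3,1,2,1,5,2)
P² = 576/7
sum k=0..0:
  [0] +1/12 = 1/12
S = 1/12
C² = P²·S² = 4/7 ; C = +0.755929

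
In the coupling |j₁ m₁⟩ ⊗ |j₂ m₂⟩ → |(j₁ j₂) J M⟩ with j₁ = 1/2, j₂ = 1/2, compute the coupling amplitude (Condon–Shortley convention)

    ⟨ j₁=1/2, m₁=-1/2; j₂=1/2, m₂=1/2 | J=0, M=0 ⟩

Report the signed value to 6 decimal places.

triangle: 1!*0!*0!/2! = 1/2
(j±m)!: 0!*1!*1!*0!*0!*0! = 1
prefactor² = (2J+1)*Δ*N² = 1/2
  k=1: −1/(1!*0!*0!*0!*0!*0!) = -1
Σ = -1  ⇒  CG² = 1/2*(-1)² = 1/2
CG = −√(1/2) = -0.707107

-0.707107  (= −√(1/2))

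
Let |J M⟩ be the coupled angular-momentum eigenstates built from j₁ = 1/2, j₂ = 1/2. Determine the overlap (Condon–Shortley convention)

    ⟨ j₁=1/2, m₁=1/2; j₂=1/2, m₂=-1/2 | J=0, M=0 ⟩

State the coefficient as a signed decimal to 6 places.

triangle: 1!*0!*0!/2! = 1/2
(j±m)!: 1!*0!*0!*1!*0!*0! = 1
prefactor² = (2J+1)*Δ*N² = 1/2
  k=0: +1/(0!*1!*0!*0!*0!*0!) = 1
Σ = 1  ⇒  CG² = 1/2*1² = 1/2
CG = +√(1/2) = +0.707107

+0.707107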